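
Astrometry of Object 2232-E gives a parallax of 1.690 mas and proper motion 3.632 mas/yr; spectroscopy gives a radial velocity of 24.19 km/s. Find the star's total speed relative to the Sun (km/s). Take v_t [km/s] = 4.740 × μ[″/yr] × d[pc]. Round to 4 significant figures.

d = 1/p = 1/0.001690″ = 591.72 pc.
μ = 3.632 mas/yr = 0.003632 ″/yr.
v_t = 4.740 μ d = 4.740 × 0.003632 × 591.72 = 10.187 km/s.
v = √(v_r² + v_t²) = √(24.19² + 10.187²) = √688.931 = 26.247 km/s.

26.25 km/s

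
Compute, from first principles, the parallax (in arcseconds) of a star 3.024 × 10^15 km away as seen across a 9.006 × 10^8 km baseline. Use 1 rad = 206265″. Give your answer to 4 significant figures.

θ ≈ B/d = (9.006 × 10^8) / (3.024 × 10^15) = 2.9782 × 10^-7 rad.
In arcseconds: 2.9782 × 10^-7 × 206265 = 0.06143″.

0.06143 arcsec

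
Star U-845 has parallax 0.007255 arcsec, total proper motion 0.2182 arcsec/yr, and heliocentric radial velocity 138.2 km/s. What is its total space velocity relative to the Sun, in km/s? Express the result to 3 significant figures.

199 km/s

d = 1/p = 1/0.007255″ = 137.84 pc.
v_t = 4.740 μ d = 4.740 × 0.2182 × 137.84 = 142.56 km/s.
v = √(v_r² + v_t²) = √(138.2² + 142.56²) = √39422.6 = 198.55 km/s.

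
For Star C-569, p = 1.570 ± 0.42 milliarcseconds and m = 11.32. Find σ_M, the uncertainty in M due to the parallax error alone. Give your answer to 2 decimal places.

M = m − 5 log₁₀ d + 5 = m + 5 log₁₀ p + 5, so ∂M/∂p = 5/(p ln 10).
σ_M = (5/ln 10) · (σ_p/p) = 2.1715 × 0.42/1.570 = 2.1715 × 0.26752 = 0.58092.

σ_M = 0.58 mag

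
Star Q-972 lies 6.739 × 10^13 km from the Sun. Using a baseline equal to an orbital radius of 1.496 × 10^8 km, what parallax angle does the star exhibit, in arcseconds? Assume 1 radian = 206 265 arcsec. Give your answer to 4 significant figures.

θ ≈ B/d = (1.496 × 10^8) / (6.739 × 10^13) = 2.2199 × 10^-6 rad.
In arcseconds: 2.2199 × 10^-6 × 206265 = 0.45789″.

0.4579 arcsec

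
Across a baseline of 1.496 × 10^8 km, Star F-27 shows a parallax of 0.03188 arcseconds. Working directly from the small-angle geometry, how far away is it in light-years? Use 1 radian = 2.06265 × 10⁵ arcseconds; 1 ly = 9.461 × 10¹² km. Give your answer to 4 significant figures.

θ = 0.03188″ = 0.03188/206265 = 1.5456 × 10^-7 rad.
d = B/θ = (1.496 × 10^8) / (1.5456 × 10^-7) = 9.6791 × 10^14 km = (9.6791 × 10^14) / (9.461 × 10^12) ly = 102.31 ly.

102.3 ly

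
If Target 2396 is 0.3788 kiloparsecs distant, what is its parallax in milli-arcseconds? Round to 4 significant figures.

2.640 mas

d = 0.3788 kpc = 378.8 pc.
p = 1/d = 1/378.8 = 0.0026399 arcsec.
= 0.0026399 × 1000 = 2.6399 mas.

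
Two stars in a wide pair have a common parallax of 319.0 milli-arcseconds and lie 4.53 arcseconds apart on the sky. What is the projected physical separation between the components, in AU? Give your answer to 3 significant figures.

d = 1/p = 1/0.3190″ = 3.1348 pc.
At distance d (pc), an angle of θ arcsec spans θ·d AU: s = 4.53 × 3.1348 = 14.201 AU.

14.2 AU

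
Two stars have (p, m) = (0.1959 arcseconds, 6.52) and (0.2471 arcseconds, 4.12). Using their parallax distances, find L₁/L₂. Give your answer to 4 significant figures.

L₁/L₂ = 0.1745

d₁ = 1/p₁ = 1/0.1959″ = 5.1046 pc; d₂ = 1/p₂ = 1/0.2471″ = 4.0469 pc.
M₁ = m₁ − 5 log₁₀ d₁ + 5 = 6.52 − 3.5398 + 5 = 7.9802.
M₂ = 4.12 − 3.0356 + 5 = 6.0844.
L₁/L₂ = 10^(0.4(M₂ − M₁)) = 10^(0.4 × (-1.8958)) = 10^(-0.75832) = 0.17445.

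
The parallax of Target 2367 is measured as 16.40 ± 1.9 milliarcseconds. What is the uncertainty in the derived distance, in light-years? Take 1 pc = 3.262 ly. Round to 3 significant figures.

d = 1/p, so σ_d = σ_p / p².
σ_d = 0.00190 / (0.01640)² = 0.00190 / 0.00026896 = 7.0642 pc = 7.0642 × 3.262 ly = 23.043 ly.

23.0 ly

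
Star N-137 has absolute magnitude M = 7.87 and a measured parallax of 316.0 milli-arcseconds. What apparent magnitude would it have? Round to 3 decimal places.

m = 5.372

d = 1/p = 1/0.3160″ = 3.1646 pc.
m − M = 5 log₁₀ d − 5 = 5 log₁₀(3.1646) − 5 = 2.5016 − 5 = -2.4984.
m = M + (m − M) = 7.87 + (-2.4984) = 5.372.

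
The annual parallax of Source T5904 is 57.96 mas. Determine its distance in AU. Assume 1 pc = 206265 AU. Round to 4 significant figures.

p = 57.96 mas = 0.05796 arcsec.
d = 1/p = 1/0.05796 = 17.253 pc.
In AU: 17.253 × 206265 = 3.5587 × 10^6 AU.

3.559 × 10^6 AU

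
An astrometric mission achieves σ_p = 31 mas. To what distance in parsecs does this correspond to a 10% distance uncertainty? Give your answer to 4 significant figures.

σ_d/d = σ_p/p, so the condition is σ_p/p ≤ 0.10, i.e. p ≥ σ_p/0.10.
p_min = 31/0.10 = 310 mas = 0.31 arcsec.
d_max = 1/p_min = 1/0.31 = 3.2258 pc.

3.226 pc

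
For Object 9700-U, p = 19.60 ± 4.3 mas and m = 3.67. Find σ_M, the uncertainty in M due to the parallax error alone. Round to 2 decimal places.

M = m − 5 log₁₀ d + 5 = m + 5 log₁₀ p + 5, so ∂M/∂p = 5/(p ln 10).
σ_M = (5/ln 10) · (σ_p/p) = 2.1715 × 4.3/19.60 = 2.1715 × 0.21939 = 0.47641.

σ_M = 0.48 mag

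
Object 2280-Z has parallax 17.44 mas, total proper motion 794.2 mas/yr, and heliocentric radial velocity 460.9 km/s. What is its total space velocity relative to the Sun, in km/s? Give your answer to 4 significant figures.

508.9 km/s

d = 1/p = 1/0.01744″ = 57.339 pc.
μ = 794.2 mas/yr = 0.7942 ″/yr.
v_t = 4.740 μ d = 4.740 × 0.7942 × 57.339 = 215.85 km/s.
v = √(v_r² + v_t²) = √(460.9² + 215.85²) = √259020 = 508.94 km/s.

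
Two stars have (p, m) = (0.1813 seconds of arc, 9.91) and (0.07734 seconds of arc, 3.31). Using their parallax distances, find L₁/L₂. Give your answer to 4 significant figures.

d₁ = 1/p₁ = 1/0.1813″ = 5.5157 pc; d₂ = 1/p₂ = 1/0.07734″ = 12.93 pc.
M₁ = m₁ − 5 log₁₀ d₁ + 5 = 9.91 − 3.7080 + 5 = 11.2020.
M₂ = 3.31 − 5.5580 + 5 = 2.7520.
L₁/L₂ = 10^(0.4(M₂ − M₁)) = 10^(0.4 × (-8.4500)) = 10^(-3.38000) = 0.00041687.

L₁/L₂ = 0.0004169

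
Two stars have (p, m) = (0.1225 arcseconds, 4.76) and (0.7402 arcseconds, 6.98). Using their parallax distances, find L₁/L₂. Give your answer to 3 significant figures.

L₁/L₂ = 282

d₁ = 1/p₁ = 1/0.1225″ = 8.1633 pc; d₂ = 1/p₂ = 1/0.7402″ = 1.351 pc.
M₁ = m₁ − 5 log₁₀ d₁ + 5 = 4.76 − 4.5593 + 5 = 5.2007.
M₂ = 6.98 − 0.6533 + 5 = 11.3267.
L₁/L₂ = 10^(0.4(M₂ − M₁)) = 10^(0.4 × 6.1260) = 10^2.45040 = 282.1.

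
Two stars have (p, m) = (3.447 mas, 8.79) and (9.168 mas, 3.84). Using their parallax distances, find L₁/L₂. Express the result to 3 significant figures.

L₁/L₂ = 0.0741

d₁ = 1/p₁ = 1/0.003447″ = 290.11 pc; d₂ = 1/p₂ = 1/0.009168″ = 109.08 pc.
M₁ = m₁ − 5 log₁₀ d₁ + 5 = 8.79 − 12.3128 + 5 = 1.4772.
M₂ = 3.84 − 10.1887 + 5 = -1.3487.
L₁/L₂ = 10^(0.4(M₂ − M₁)) = 10^(0.4 × (-2.8259)) = 10^(-1.13036) = 0.07407.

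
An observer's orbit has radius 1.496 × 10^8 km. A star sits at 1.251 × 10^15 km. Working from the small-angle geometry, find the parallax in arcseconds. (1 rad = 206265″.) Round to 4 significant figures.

θ ≈ B/d = (1.496 × 10^8) / (1.251 × 10^15) = 1.1958 × 10^-7 rad.
In arcseconds: 1.1958 × 10^-7 × 206265 = 0.024665″.

0.02467 arcsec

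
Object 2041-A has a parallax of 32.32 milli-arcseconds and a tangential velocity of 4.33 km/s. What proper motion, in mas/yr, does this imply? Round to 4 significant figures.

29.52 mas/yr

d = 1/p = 1/0.03232″ = 30.941 pc.
μ = v_t / (4.74 d) = 4.33 / (4.74 × 30.941) = 4.33 / 146.66 = 0.029524 ″/yr = 29.524 mas/yr.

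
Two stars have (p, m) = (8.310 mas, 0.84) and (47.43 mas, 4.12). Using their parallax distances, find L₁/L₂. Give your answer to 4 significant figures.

L₁/L₂ = 668.2

d₁ = 1/p₁ = 1/0.008310″ = 120.34 pc; d₂ = 1/p₂ = 1/0.04743″ = 21.084 pc.
M₁ = m₁ − 5 log₁₀ d₁ + 5 = 0.84 − 10.4021 + 5 = -4.5621.
M₂ = 4.12 − 6.6198 + 5 = 2.5002.
L₁/L₂ = 10^(0.4(M₂ − M₁)) = 10^(0.4 × 7.0623) = 10^2.82492 = 668.22.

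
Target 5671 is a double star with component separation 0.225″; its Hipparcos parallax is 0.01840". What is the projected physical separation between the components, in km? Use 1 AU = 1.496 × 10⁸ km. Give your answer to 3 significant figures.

1.83 × 10^9 km

d = 1/p = 1/0.01840″ = 54.348 pc.
At distance d (pc), an angle of θ arcsec spans θ·d AU: s = 0.225 × 54.348 = 12.228 AU.
= 12.228 × 1.496 × 10⁸ km = 1.8293 × 10^9 km.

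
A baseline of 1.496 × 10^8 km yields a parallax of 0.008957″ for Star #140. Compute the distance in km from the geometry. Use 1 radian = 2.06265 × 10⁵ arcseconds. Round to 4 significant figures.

θ = 0.008957″ = 0.008957/206265 = 4.3425 × 10^-8 rad.
d = B/θ = (1.496 × 10^8) / (4.3425 × 10^-8) = 3.4450 × 10^15 km.

3.445 × 10^15 km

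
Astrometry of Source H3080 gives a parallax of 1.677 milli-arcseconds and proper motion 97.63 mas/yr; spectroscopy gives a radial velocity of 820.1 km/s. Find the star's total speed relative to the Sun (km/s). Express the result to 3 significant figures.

d = 1/p = 1/0.001677″ = 596.3 pc.
μ = 97.63 mas/yr = 0.09763 ″/yr.
v_t = 4.740 μ d = 4.740 × 0.09763 × 596.3 = 275.95 km/s.
v = √(v_r² + v_t²) = √(820.1² + 275.95²) = √748712 = 865.28 km/s.

865 km/s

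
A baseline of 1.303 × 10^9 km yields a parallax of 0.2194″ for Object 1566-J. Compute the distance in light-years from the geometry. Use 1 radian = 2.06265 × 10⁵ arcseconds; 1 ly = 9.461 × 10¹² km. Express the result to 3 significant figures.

129 ly

θ = 0.2194″ = 0.2194/206265 = 1.0637 × 10^-6 rad.
d = B/θ = (1.303 × 10^9) / (1.0637 × 10^-6) = 1.2250 × 10^15 km = (1.2250 × 10^15) / (9.461 × 10^12) ly = 129.48 ly.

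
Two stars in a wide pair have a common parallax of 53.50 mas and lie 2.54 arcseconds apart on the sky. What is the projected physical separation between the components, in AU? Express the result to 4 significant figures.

d = 1/p = 1/0.05350″ = 18.692 pc.
At distance d (pc), an angle of θ arcsec spans θ·d AU: s = 2.54 × 18.692 = 47.478 AU.

47.48 AU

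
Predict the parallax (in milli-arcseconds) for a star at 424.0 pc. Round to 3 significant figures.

p = 1/d = 1/424 = 0.0023585 arcsec.
= 0.0023585 × 1000 = 2.3585 mas.

2.36 mas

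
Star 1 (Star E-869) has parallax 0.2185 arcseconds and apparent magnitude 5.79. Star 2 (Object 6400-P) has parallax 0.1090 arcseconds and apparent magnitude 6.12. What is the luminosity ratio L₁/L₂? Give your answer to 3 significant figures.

d₁ = 1/p₁ = 1/0.2185″ = 4.5767 pc; d₂ = 1/p₂ = 1/0.1090″ = 9.1743 pc.
M₁ = m₁ − 5 log₁₀ d₁ + 5 = 5.79 − 3.3028 + 5 = 7.4872.
M₂ = 6.12 − 4.8129 + 5 = 6.3071.
L₁/L₂ = 10^(0.4(M₂ − M₁)) = 10^(0.4 × (-1.1801)) = 10^(-0.47204) = 0.33726.

L₁/L₂ = 0.337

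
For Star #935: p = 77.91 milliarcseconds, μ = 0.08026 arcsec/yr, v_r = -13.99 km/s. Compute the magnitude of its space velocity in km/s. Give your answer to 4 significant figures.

d = 1/p = 1/0.07791″ = 12.835 pc.
v_t = 4.740 μ d = 4.740 × 0.08026 × 12.835 = 4.8828 km/s.
v = √(v_r² + v_t²) = √((-13.99)² + 4.8828²) = √219.562 = 14.818 km/s.

14.82 km/s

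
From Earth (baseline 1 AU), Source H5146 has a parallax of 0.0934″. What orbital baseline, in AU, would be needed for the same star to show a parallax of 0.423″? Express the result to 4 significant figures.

4.529 AU

Parallax scales linearly with baseline: p ∝ B, so B = p_target / p_Earth × 1 AU.
B = 0.423 / 0.0934 = 4.5289 AU.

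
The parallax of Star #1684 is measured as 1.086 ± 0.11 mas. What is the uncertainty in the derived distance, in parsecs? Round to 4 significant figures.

d = 1/p, so σ_d = σ_p / p².
σ_d = 0.000110 / (0.001086)² = 0.000110 / 0.0000011794 = 93.268 pc.

93.27 pc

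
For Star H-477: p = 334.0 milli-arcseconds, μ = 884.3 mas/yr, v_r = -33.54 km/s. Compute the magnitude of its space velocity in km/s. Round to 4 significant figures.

35.81 km/s

d = 1/p = 1/0.3340″ = 2.994 pc.
μ = 884.3 mas/yr = 0.8843 ″/yr.
v_t = 4.740 μ d = 4.740 × 0.8843 × 2.994 = 12.55 km/s.
v = √(v_r² + v_t²) = √((-33.54)² + 12.55²) = √1282.43 = 35.811 km/s.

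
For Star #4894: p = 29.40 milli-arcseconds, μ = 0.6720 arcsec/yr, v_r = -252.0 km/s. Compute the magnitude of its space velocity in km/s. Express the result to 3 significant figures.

274 km/s

d = 1/p = 1/0.02940″ = 34.014 pc.
v_t = 4.740 μ d = 4.740 × 0.6720 × 34.014 = 108.34 km/s.
v = √(v_r² + v_t²) = √((-252.0)² + 108.34²) = √75241.6 = 274.3 km/s.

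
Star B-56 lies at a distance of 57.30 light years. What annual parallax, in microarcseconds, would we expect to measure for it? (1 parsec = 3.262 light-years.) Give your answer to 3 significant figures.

d = 57.30 ly ÷ 3.262 = 17.566 pc.
p = 1/d = 1/17.566 = 0.056928 arcsec.
= 0.056928 × 10⁶ = 56928 μas.

56900 μas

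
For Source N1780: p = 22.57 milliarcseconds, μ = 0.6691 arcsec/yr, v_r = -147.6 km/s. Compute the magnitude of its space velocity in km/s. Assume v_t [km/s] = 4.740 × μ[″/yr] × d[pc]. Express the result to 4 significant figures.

d = 1/p = 1/0.02257″ = 44.307 pc.
v_t = 4.740 μ d = 4.740 × 0.6691 × 44.307 = 140.52 km/s.
v = √(v_r² + v_t²) = √((-147.6)² + 140.52²) = √41531.6 = 203.79 km/s.

203.8 km/s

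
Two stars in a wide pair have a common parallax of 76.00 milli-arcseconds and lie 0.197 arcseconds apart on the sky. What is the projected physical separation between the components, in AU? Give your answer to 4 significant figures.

d = 1/p = 1/0.07600″ = 13.158 pc.
At distance d (pc), an angle of θ arcsec spans θ·d AU: s = 0.197 × 13.158 = 2.5921 AU.

2.592 AU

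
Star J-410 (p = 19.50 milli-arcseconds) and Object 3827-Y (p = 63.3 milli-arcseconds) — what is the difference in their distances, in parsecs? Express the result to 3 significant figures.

d_A = 1/0.01950″ = 51.282 pc; d_B = 1/0.06330″ = 15.798 pc.
|d_B − d_A| = |15.798 − 51.282| = 35.484 pc.

35.5 pc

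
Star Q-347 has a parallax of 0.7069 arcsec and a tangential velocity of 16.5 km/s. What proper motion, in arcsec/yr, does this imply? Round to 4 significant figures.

d = 1/p = 1/0.7069″ = 1.4146 pc.
μ = v_t / (4.74 d) = 16.5 / (4.74 × 1.4146) = 16.5 / 6.7052 = 2.4608 ″/yr.

2.461 arcsec/yr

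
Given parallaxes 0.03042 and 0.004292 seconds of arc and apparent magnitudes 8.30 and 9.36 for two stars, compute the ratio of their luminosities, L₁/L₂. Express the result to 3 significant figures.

L₁/L₂ = 0.0528

d₁ = 1/p₁ = 1/0.03042″ = 32.873 pc; d₂ = 1/p₂ = 1/0.004292″ = 232.99 pc.
M₁ = m₁ − 5 log₁₀ d₁ + 5 = 8.30 − 7.5842 + 5 = 5.7158.
M₂ = 9.36 − 11.8367 + 5 = 2.5233.
L₁/L₂ = 10^(0.4(M₂ − M₁)) = 10^(0.4 × (-3.1925)) = 10^(-1.27700) = 0.052845.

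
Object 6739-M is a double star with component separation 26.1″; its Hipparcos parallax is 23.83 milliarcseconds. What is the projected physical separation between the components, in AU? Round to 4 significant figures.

1095 AU

d = 1/p = 1/0.02383″ = 41.964 pc.
At distance d (pc), an angle of θ arcsec spans θ·d AU: s = 26.1 × 41.964 = 1095.3 AU.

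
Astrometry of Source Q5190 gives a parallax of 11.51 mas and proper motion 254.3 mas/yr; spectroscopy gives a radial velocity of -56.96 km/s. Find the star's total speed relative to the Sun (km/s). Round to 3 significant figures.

119 km/s

d = 1/p = 1/0.01151″ = 86.881 pc.
μ = 254.3 mas/yr = 0.2543 ″/yr.
v_t = 4.740 μ d = 4.740 × 0.2543 × 86.881 = 104.72 km/s.
v = √(v_r² + v_t²) = √((-56.96)² + 104.72²) = √14210.7 = 119.21 km/s.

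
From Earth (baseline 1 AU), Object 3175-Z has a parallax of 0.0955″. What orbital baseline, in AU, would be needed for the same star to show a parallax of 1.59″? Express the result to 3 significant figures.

16.6 AU

Parallax scales linearly with baseline: p ∝ B, so B = p_target / p_Earth × 1 AU.
B = 1.59 / 0.0955 = 16.649 AU.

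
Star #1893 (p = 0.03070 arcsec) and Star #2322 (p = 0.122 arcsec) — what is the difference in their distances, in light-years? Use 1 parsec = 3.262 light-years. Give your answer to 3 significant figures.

d_A = 1/0.03070″ = 32.573 pc; d_B = 1/0.1220″ = 8.1967 pc.
|d_B − d_A| = |8.1967 − 32.573| = 24.376 pc = 24.376 × 3.262 ly = 79.515 ly.

79.5 ly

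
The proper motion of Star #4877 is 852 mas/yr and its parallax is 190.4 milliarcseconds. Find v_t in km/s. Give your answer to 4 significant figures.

d = 1/p = 1/0.1904″ = 5.2521 pc.
μ = 852 mas/yr = 0.852 ″/yr.
v_t = 4.74 × μ × d = 4.74 × 0.852 × 5.2521 = 21.211 km/s.

21.21 km/s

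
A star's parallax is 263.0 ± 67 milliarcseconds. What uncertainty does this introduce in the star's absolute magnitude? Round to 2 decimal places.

M = m − 5 log₁₀ d + 5 = m + 5 log₁₀ p + 5, so ∂M/∂p = 5/(p ln 10).
σ_M = (5/ln 10) · (σ_p/p) = 2.1715 × 67/263.0 = 2.1715 × 0.25475 = 0.55319.

σ_M = 0.55 mag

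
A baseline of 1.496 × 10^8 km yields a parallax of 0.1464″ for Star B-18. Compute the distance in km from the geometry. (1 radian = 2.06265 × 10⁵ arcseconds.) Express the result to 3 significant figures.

θ = 0.1464″ = 0.1464/206265 = 7.0977 × 10^-7 rad.
d = B/θ = (1.496 × 10^8) / (7.0977 × 10^-7) = 2.1077 × 10^14 km.

2.11 × 10^14 km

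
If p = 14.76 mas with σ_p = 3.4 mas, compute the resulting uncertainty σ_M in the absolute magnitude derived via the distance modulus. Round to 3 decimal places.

σ_M = 0.500 mag

M = m − 5 log₁₀ d + 5 = m + 5 log₁₀ p + 5, so ∂M/∂p = 5/(p ln 10).
σ_M = (5/ln 10) · (σ_p/p) = 2.1715 × 3.4/14.76 = 2.1715 × 0.23035 = 0.50021.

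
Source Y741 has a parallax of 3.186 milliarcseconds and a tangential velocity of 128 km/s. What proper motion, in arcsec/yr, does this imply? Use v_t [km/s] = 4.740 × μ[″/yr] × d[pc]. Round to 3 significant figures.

d = 1/p = 1/0.003186″ = 313.87 pc.
μ = v_t / (4.74 d) = 128 / (4.74 × 313.87) = 128 / 1487.7 = 0.086039 ″/yr.

0.0860 arcsec/yr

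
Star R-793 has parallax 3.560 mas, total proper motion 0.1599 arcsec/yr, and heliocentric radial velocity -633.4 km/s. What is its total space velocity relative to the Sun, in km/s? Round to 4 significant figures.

d = 1/p = 1/0.003560″ = 280.9 pc.
v_t = 4.740 μ d = 4.740 × 0.1599 × 280.9 = 212.9 km/s.
v = √(v_r² + v_t²) = √((-633.4)² + 212.9²) = √446522 = 668.22 km/s.

668.2 km/s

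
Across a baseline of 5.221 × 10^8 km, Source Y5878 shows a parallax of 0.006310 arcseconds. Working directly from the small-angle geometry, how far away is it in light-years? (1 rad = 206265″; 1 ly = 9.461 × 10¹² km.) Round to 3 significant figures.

1800 ly

θ = 0.006310″ = 0.006310/206265 = 3.0592 × 10^-8 rad.
d = B/θ = (5.221 × 10^8) / (3.0592 × 10^-8) = 1.7067 × 10^16 km = (1.7067 × 10^16) / (9.461 × 10^12) ly = 1803.9 ly.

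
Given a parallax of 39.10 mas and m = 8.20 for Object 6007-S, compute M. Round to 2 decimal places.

d = 1/p = 1/0.03910″ = 25.575 pc.
m − M = 5 log₁₀(25.575) − 5 = 7.0391 − 5 = 2.0391.
M = m − (m − M) = 8.20 − 2.0391 = 6.16.

M = 6.16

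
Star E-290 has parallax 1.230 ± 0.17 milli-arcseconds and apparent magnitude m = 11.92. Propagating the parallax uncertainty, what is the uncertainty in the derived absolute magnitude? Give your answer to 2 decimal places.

M = m − 5 log₁₀ d + 5 = m + 5 log₁₀ p + 5, so ∂M/∂p = 5/(p ln 10).
σ_M = (5/ln 10) · (σ_p/p) = 2.1715 × 0.17/1.230 = 2.1715 × 0.13821 = 0.30012.

σ_M = 0.30 mag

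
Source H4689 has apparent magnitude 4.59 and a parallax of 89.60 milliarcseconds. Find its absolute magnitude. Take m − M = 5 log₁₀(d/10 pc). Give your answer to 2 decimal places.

M = 4.35

d = 1/p = 1/0.08960″ = 11.161 pc.
m − M = 5 log₁₀(11.161) − 5 = 5.2385 − 5 = 0.2385.
M = m − (m − M) = 4.59 − 0.2385 = 4.35.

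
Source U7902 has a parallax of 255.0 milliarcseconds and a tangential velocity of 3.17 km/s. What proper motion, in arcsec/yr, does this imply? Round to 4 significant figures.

d = 1/p = 1/0.2550″ = 3.9216 pc.
μ = v_t / (4.74 d) = 3.17 / (4.74 × 3.9216) = 3.17 / 18.588 = 0.17054 ″/yr.

0.1705 arcsec/yr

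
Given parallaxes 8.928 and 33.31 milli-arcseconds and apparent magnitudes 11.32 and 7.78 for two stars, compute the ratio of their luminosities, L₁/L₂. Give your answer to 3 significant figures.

d₁ = 1/p₁ = 1/0.008928″ = 112.01 pc; d₂ = 1/p₂ = 1/0.03331″ = 30.021 pc.
M₁ = m₁ − 5 log₁₀ d₁ + 5 = 11.32 − 10.2463 + 5 = 6.0737.
M₂ = 7.78 − 7.3871 + 5 = 5.3929.
L₁/L₂ = 10^(0.4(M₂ − M₁)) = 10^(0.4 × (-0.6808)) = 10^(-0.27232) = 0.53417.

L₁/L₂ = 0.534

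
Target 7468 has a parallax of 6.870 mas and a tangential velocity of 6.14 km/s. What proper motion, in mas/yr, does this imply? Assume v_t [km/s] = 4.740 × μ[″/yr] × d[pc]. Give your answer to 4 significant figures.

8.899 mas/yr

d = 1/p = 1/0.006870″ = 145.56 pc.
μ = v_t / (4.74 d) = 6.14 / (4.74 × 145.56) = 6.14 / 689.95 = 0.0088992 ″/yr = 8.8992 mas/yr.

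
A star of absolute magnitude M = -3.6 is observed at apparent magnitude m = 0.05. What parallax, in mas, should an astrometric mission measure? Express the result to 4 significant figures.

m − M = 0.05 − (-3.6) = 3.65.
d = 10^((m−M)/5 + 1) = 10^1.730 = 53.703 pc.
p = 1/d = 1/53.703 = 0.018621 arcsec = 18.621 mas.

18.62 mas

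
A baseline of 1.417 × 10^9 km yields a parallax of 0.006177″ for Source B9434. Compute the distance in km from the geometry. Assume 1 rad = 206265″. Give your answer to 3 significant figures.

θ = 0.006177″ = 0.006177/206265 = 2.9947 × 10^-8 rad.
d = B/θ = (1.417 × 10^9) / (2.9947 × 10^-8) = 4.7317 × 10^16 km.

4.73 × 10^16 km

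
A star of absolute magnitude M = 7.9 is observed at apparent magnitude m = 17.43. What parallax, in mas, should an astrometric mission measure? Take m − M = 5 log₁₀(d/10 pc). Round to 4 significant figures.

m − M = 17.43 − 7.9 = 9.53.
d = 10^((m−M)/5 + 1) = 10^2.906 = 805.38 pc.
p = 1/d = 1/805.38 = 0.0012416 arcsec = 1.2416 mas.

1.242 mas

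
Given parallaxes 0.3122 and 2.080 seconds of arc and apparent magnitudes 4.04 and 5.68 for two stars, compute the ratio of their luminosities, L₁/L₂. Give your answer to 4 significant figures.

L₁/L₂ = 201.0

d₁ = 1/p₁ = 1/0.3122″ = 3.2031 pc; d₂ = 1/p₂ = 1/2.080″ = 0.48077 pc.
M₁ = m₁ − 5 log₁₀ d₁ + 5 = 4.04 − 2.5279 + 5 = 6.5121.
M₂ = 5.68 − (-1.5903) + 5 = 12.2703.
L₁/L₂ = 10^(0.4(M₂ − M₁)) = 10^(0.4 × 5.7582) = 10^2.30328 = 201.04.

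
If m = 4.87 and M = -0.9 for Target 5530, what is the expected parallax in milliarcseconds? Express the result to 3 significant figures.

m − M = 4.87 − (-0.9) = 5.77.
d = 10^((m−M)/5 + 1) = 10^2.154 = 142.56 pc.
p = 1/d = 1/142.56 = 0.0070146 arcsec = 7.0146 mas.

7.01 mas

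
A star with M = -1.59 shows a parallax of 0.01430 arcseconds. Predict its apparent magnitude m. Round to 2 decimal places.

m = 2.63

d = 1/p = 1/0.01430″ = 69.93 pc.
m − M = 5 log₁₀ d − 5 = 5 log₁₀(69.93) − 5 = 9.2233 − 5 = 4.2233.
m = M + (m − M) = -1.59 + 4.2233 = 2.63.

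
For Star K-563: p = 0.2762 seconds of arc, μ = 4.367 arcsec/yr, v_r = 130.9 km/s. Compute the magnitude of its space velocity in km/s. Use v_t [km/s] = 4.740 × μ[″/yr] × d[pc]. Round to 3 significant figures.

d = 1/p = 1/0.2762″ = 3.6206 pc.
v_t = 4.740 μ d = 4.740 × 4.367 × 3.6206 = 74.945 km/s.
v = √(v_r² + v_t²) = √(130.9² + 74.945²) = √22751.6 = 150.84 km/s.

151 km/s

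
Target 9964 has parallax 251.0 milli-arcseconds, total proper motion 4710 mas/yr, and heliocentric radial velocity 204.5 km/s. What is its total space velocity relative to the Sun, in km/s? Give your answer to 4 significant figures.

d = 1/p = 1/0.2510″ = 3.9841 pc.
μ = 4710 mas/yr = 4.710 ″/yr.
v_t = 4.740 μ d = 4.740 × 4.710 × 3.9841 = 88.947 km/s.
v = √(v_r² + v_t²) = √(204.5² + 88.947²) = √49731.8 = 223.01 km/s.

223.0 km/s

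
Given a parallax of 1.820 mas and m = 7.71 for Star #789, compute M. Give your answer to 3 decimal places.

d = 1/p = 1/0.001820″ = 549.45 pc.
m − M = 5 log₁₀(549.45) − 5 = 13.6996 − 5 = 8.6996.
M = m − (m − M) = 7.71 − 8.6996 = -0.990.

M = -0.990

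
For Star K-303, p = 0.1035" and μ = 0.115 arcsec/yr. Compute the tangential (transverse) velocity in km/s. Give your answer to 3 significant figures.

d = 1/p = 1/0.1035″ = 9.6618 pc.
v_t = 4.74 × μ × d = 4.74 × 0.115 × 9.6618 = 5.2666 km/s.

5.27 km/s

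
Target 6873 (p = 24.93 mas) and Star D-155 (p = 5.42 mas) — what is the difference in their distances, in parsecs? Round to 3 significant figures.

d_A = 1/0.02493″ = 40.112 pc; d_B = 1/0.005420″ = 184.5 pc.
|d_B − d_A| = |184.5 − 40.112| = 144.39 pc.

144 pc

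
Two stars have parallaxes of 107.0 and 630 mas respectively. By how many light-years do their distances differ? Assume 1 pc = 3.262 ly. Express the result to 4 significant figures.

d_A = 1/0.1070″ = 9.3458 pc; d_B = 1/0.6300″ = 1.5873 pc.
|d_B − d_A| = |1.5873 − 9.3458| = 7.7585 pc = 7.7585 × 3.262 ly = 25.308 ly.

25.31 ly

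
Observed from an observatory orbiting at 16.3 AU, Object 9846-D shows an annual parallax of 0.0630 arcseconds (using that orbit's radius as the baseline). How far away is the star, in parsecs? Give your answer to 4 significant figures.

With baseline B (in AU) and parallax p (in arcsec), d = B/p parsecs.
d = 16.3 / 0.0630 = 258.73 pc.

258.7 pc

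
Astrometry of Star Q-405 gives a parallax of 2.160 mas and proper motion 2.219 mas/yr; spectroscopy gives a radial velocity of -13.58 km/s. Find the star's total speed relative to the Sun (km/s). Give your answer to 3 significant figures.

d = 1/p = 1/0.002160″ = 462.96 pc.
μ = 2.219 mas/yr = 0.002219 ″/yr.
v_t = 4.740 μ d = 4.740 × 0.002219 × 462.96 = 4.8694 km/s.
v = √(v_r² + v_t²) = √((-13.58)² + 4.8694²) = √208.127 = 14.427 km/s.

14.4 km/s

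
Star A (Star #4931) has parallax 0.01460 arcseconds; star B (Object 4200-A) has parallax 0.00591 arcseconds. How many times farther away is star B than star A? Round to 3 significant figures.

Since d = 1/p, d_B/d_A = p_A/p_B.
= 0.01460 / 0.00591 = 2.4704.

2.47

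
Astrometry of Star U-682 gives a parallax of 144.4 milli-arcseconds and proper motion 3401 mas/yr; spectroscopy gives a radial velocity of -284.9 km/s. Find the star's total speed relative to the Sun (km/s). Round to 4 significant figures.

d = 1/p = 1/0.1444″ = 6.9252 pc.
μ = 3401 mas/yr = 3.401 ″/yr.
v_t = 4.740 μ d = 4.740 × 3.401 × 6.9252 = 111.64 km/s.
v = √(v_r² + v_t²) = √((-284.9)² + 111.64²) = √93631.5 = 305.99 km/s.

306.0 km/s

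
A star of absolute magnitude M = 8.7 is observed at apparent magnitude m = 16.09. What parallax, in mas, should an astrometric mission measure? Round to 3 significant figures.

3.33 mas

m − M = 16.09 − 8.7 = 7.39.
d = 10^((m−M)/5 + 1) = 10^2.478 = 300.61 pc.
p = 1/d = 1/300.61 = 0.0033266 arcsec = 3.3266 mas.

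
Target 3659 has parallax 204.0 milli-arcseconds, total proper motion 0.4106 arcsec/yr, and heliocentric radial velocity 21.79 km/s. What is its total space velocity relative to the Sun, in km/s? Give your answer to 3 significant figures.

d = 1/p = 1/0.2040″ = 4.902 pc.
v_t = 4.740 μ d = 4.740 × 0.4106 × 4.902 = 9.5405 km/s.
v = √(v_r² + v_t²) = √(21.79² + 9.5405²) = √565.825 = 23.787 km/s.

23.8 km/s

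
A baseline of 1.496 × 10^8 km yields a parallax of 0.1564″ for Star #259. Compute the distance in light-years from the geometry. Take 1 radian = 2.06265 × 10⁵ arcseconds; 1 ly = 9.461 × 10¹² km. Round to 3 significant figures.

θ = 0.1564″ = 0.1564/206265 = 7.5825 × 10^-7 rad.
d = B/θ = (1.496 × 10^8) / (7.5825 × 10^-7) = 1.9730 × 10^14 km = (1.9730 × 10^14) / (9.461 × 10^12) ly = 20.854 ly.

20.9 ly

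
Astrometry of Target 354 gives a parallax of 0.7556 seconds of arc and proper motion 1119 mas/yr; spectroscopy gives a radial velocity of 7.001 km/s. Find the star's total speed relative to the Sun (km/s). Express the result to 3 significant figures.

9.91 km/s

d = 1/p = 1/0.7556″ = 1.3235 pc.
μ = 1119 mas/yr = 1.119 ″/yr.
v_t = 4.740 μ d = 4.740 × 1.119 × 1.3235 = 7.0199 km/s.
v = √(v_r² + v_t²) = √(7.001² + 7.0199²) = √98.293 = 9.9143 km/s.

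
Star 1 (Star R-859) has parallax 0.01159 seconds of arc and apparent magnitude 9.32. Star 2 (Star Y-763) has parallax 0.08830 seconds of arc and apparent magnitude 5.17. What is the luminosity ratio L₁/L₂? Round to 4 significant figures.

d₁ = 1/p₁ = 1/0.01159″ = 86.281 pc; d₂ = 1/p₂ = 1/0.08830″ = 11.325 pc.
M₁ = m₁ − 5 log₁₀ d₁ + 5 = 9.32 − 9.6796 + 5 = 4.6404.
M₂ = 5.17 − 5.2702 + 5 = 4.8998.
L₁/L₂ = 10^(0.4(M₂ − M₁)) = 10^(0.4 × 0.2594) = 10^0.10376 = 1.2699.

L₁/L₂ = 1.270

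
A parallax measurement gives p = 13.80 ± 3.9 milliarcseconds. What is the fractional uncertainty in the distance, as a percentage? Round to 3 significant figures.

28.3%

For d = 1/p, |σ_d/d| = |σ_p/p|.
σ_p/p = 3.9 / 13.80 = 0.28261 = 28.261%.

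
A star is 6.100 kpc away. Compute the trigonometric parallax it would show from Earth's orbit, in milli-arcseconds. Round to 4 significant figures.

0.1639 mas

d = 6.100 kpc = 6100 pc.
p = 1/d = 1/6100 = 0.00016393 arcsec.
= 0.00016393 × 1000 = 0.16393 mas.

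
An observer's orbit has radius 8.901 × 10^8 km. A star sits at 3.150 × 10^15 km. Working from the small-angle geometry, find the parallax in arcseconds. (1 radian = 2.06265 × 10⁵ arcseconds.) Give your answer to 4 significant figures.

θ ≈ B/d = (8.901 × 10^8) / (3.150 × 10^15) = 2.8257 × 10^-7 rad.
In arcseconds: 2.8257 × 10^-7 × 206265 = 0.058284″.

0.05828 arcsec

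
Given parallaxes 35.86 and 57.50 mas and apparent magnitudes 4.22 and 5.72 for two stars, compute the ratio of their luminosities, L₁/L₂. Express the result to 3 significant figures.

L₁/L₂ = 10.2

d₁ = 1/p₁ = 1/0.03586″ = 27.886 pc; d₂ = 1/p₂ = 1/0.05750″ = 17.391 pc.
M₁ = m₁ − 5 log₁₀ d₁ + 5 = 4.22 − 7.2269 + 5 = 1.9931.
M₂ = 5.72 − 6.2016 + 5 = 4.5184.
L₁/L₂ = 10^(0.4(M₂ − M₁)) = 10^(0.4 × 2.5253) = 10^1.01012 = 10.236.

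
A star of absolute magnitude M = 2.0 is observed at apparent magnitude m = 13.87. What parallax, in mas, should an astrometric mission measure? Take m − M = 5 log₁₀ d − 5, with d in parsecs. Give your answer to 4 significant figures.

0.4227 mas

m − M = 13.87 − 2.0 = 11.87.
d = 10^((m−M)/5 + 1) = 10^3.374 = 2365.9 pc.
p = 1/d = 1/2365.9 = 0.00042267 arcsec = 0.42267 mas.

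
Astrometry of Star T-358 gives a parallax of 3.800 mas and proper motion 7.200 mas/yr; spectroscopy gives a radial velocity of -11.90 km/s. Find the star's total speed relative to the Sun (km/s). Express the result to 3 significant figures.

14.9 km/s

d = 1/p = 1/0.003800″ = 263.16 pc.
μ = 7.200 mas/yr = 0.007200 ″/yr.
v_t = 4.740 μ d = 4.740 × 0.007200 × 263.16 = 8.9811 km/s.
v = √(v_r² + v_t²) = √((-11.90)² + 8.9811²) = √222.27 = 14.909 km/s.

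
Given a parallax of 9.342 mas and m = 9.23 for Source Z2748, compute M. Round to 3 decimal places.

M = 4.082

d = 1/p = 1/0.009342″ = 107.04 pc.
m − M = 5 log₁₀(107.04) − 5 = 10.1477 − 5 = 5.1477.
M = m − (m − M) = 9.23 − 5.1477 = 4.082.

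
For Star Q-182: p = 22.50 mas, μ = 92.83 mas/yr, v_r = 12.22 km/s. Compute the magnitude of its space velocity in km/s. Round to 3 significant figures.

d = 1/p = 1/0.02250″ = 44.444 pc.
μ = 92.83 mas/yr = 0.09283 ″/yr.
v_t = 4.740 μ d = 4.740 × 0.09283 × 44.444 = 19.556 km/s.
v = √(v_r² + v_t²) = √(12.22² + 19.556²) = √531.766 = 23.06 km/s.

23.1 km/s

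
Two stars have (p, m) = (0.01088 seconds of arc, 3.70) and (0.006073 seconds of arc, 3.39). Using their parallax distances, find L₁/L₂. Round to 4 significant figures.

d₁ = 1/p₁ = 1/0.01088″ = 91.912 pc; d₂ = 1/p₂ = 1/0.006073″ = 164.66 pc.
M₁ = m₁ − 5 log₁₀ d₁ + 5 = 3.70 − 9.8169 + 5 = -1.1169.
M₂ = 3.39 − 11.0829 + 5 = -2.6929.
L₁/L₂ = 10^(0.4(M₂ − M₁)) = 10^(0.4 × (-1.5760)) = 10^(-0.63040) = 0.23421.

L₁/L₂ = 0.2342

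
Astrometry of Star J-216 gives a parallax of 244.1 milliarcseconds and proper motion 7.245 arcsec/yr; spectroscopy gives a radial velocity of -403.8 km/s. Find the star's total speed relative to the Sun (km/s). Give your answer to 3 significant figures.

d = 1/p = 1/0.2441″ = 4.0967 pc.
v_t = 4.740 μ d = 4.740 × 7.245 × 4.0967 = 140.69 km/s.
v = √(v_r² + v_t²) = √((-403.8)² + 140.69²) = √182848 = 427.61 km/s.

428 km/s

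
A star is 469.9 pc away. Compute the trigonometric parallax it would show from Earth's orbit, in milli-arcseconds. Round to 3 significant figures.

2.13 mas

p = 1/d = 1/469.9 = 0.0021281 arcsec.
= 0.0021281 × 1000 = 2.1281 mas.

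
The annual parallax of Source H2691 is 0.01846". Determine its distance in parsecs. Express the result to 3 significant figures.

54.2 pc

d = 1/p = 1/0.01846 = 54.171 pc.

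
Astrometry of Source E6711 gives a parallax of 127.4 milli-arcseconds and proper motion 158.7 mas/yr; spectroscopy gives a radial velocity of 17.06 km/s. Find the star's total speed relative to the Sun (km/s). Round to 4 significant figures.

18.05 km/s

d = 1/p = 1/0.1274″ = 7.8493 pc.
μ = 158.7 mas/yr = 0.1587 ″/yr.
v_t = 4.740 μ d = 4.740 × 0.1587 × 7.8493 = 5.9045 km/s.
v = √(v_r² + v_t²) = √(17.06² + 5.9045²) = √325.907 = 18.053 km/s.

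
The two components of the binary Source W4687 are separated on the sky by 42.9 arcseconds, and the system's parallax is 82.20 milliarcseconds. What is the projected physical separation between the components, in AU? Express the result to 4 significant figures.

d = 1/p = 1/0.08220″ = 12.165 pc.
At distance d (pc), an angle of θ arcsec spans θ·d AU: s = 42.9 × 12.165 = 521.88 AU.

521.9 AU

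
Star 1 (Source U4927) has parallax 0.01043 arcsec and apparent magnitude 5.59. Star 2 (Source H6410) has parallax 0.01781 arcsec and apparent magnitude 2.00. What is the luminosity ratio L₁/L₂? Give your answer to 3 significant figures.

L₁/L₂ = 0.107

d₁ = 1/p₁ = 1/0.01043″ = 95.877 pc; d₂ = 1/p₂ = 1/0.01781″ = 56.148 pc.
M₁ = m₁ − 5 log₁₀ d₁ + 5 = 5.59 − 9.9086 + 5 = 0.6814.
M₂ = 2.00 − 8.7467 + 5 = -1.7467.
L₁/L₂ = 10^(0.4(M₂ − M₁)) = 10^(0.4 × (-2.4281)) = 10^(-0.97124) = 0.10685.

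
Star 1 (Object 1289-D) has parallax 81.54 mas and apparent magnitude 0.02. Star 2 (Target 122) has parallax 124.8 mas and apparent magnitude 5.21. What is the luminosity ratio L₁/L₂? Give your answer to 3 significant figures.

L₁/L₂ = 279

d₁ = 1/p₁ = 1/0.08154″ = 12.264 pc; d₂ = 1/p₂ = 1/0.1248″ = 8.0128 pc.
M₁ = m₁ − 5 log₁₀ d₁ + 5 = 0.02 − 5.4432 + 5 = -0.4232.
M₂ = 5.21 − 4.5189 + 5 = 5.6911.
L₁/L₂ = 10^(0.4(M₂ − M₁)) = 10^(0.4 × 6.1143) = 10^2.44572 = 279.07.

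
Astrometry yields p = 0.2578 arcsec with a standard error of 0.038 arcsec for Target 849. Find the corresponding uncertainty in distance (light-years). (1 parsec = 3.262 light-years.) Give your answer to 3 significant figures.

1.87 ly

d = 1/p, so σ_d = σ_p / p².
σ_d = 0.0380 / (0.2578)² = 0.0380 / 0.066461 = 0.57176 pc = 0.57176 × 3.262 ly = 1.8651 ly.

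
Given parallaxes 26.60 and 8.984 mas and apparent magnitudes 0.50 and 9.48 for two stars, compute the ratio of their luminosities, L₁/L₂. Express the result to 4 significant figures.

d₁ = 1/p₁ = 1/0.02660″ = 37.594 pc; d₂ = 1/p₂ = 1/0.008984″ = 111.31 pc.
M₁ = m₁ − 5 log₁₀ d₁ + 5 = 0.50 − 7.8756 + 5 = -2.3756.
M₂ = 9.48 − 10.2327 + 5 = 4.2473.
L₁/L₂ = 10^(0.4(M₂ − M₁)) = 10^(0.4 × 6.6229) = 10^2.64916 = 445.82.

L₁/L₂ = 445.8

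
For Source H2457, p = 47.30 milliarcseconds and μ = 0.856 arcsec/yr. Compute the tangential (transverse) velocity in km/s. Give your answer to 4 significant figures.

d = 1/p = 1/0.04730″ = 21.142 pc.
v_t = 4.74 × μ × d = 4.74 × 0.856 × 21.142 = 85.782 km/s.

85.78 km/s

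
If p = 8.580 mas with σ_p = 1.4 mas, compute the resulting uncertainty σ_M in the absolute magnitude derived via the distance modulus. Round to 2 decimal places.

M = m − 5 log₁₀ d + 5 = m + 5 log₁₀ p + 5, so ∂M/∂p = 5/(p ln 10).
σ_M = (5/ln 10) · (σ_p/p) = 2.1715 × 1.4/8.580 = 2.1715 × 0.16317 = 0.35432.

σ_M = 0.35 mag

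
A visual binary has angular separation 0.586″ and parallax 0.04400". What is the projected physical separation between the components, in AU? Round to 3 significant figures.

d = 1/p = 1/0.04400″ = 22.727 pc.
At distance d (pc), an angle of θ arcsec spans θ·d AU: s = 0.586 × 22.727 = 13.318 AU.

13.3 AU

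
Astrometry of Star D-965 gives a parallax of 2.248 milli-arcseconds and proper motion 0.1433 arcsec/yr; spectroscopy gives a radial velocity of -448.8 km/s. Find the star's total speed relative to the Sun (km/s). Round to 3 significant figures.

d = 1/p = 1/0.002248″ = 444.84 pc.
v_t = 4.740 μ d = 4.740 × 0.1433 × 444.84 = 302.15 km/s.
v = √(v_r² + v_t²) = √((-448.8)² + 302.15²) = √292716 = 541.03 km/s.

541 km/s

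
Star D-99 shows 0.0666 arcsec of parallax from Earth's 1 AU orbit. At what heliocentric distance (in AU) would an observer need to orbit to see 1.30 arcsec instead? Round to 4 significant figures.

Parallax scales linearly with baseline: p ∝ B, so B = p_target / p_Earth × 1 AU.
B = 1.30 / 0.0666 = 19.52 AU.

19.52 AU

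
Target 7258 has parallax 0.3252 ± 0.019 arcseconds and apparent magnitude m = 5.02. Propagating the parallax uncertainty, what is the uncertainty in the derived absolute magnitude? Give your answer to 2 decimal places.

M = m − 5 log₁₀ d + 5 = m + 5 log₁₀ p + 5, so ∂M/∂p = 5/(p ln 10).
σ_M = (5/ln 10) · (σ_p/p) = 2.1715 × 0.019/0.3252 = 2.1715 × 0.058426 = 0.12687.

σ_M = 0.13 mag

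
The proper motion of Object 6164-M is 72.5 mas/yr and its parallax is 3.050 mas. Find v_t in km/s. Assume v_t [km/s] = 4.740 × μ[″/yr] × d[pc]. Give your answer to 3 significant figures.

113 km/s

d = 1/p = 1/0.003050″ = 327.87 pc.
μ = 72.5 mas/yr = 0.0725 ″/yr.
v_t = 4.74 × μ × d = 4.74 × 0.0725 × 327.87 = 112.67 km/s.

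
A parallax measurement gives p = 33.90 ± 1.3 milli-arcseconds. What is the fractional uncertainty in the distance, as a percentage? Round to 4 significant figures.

3.835%

For d = 1/p, |σ_d/d| = |σ_p/p|.
σ_p/p = 1.3 / 33.90 = 0.038348 = 3.8348%.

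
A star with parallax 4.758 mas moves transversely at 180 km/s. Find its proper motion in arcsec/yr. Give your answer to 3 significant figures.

0.181 arcsec/yr

d = 1/p = 1/0.004758″ = 210.17 pc.
μ = v_t / (4.74 d) = 180 / (4.74 × 210.17) = 180 / 996.21 = 0.18068 ″/yr.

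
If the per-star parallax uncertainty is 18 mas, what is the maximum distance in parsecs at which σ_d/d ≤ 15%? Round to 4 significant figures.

8.333 pc

σ_d/d = σ_p/p, so the condition is σ_p/p ≤ 0.15, i.e. p ≥ σ_p/0.15.
p_min = 18/0.15 = 120 mas = 0.12 arcsec.
d_max = 1/p_min = 1/0.12 = 8.3333 pc.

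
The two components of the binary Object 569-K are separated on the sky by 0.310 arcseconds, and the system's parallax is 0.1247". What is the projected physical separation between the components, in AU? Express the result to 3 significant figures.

d = 1/p = 1/0.1247″ = 8.0192 pc.
At distance d (pc), an angle of θ arcsec spans θ·d AU: s = 0.310 × 8.0192 = 2.486 AU.

2.49 AU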